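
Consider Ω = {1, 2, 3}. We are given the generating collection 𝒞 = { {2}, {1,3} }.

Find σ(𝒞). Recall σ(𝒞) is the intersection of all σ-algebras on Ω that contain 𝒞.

Start: 𝒞 ∪ {∅, Ω} = { {}, {2}, {1,3}, Ω }.
Pass 1 adds nothing — fixpoint reached.

|σ(𝒞)| = 4.  σ(𝒞) = { {}, {2}, {1,3}, Ω }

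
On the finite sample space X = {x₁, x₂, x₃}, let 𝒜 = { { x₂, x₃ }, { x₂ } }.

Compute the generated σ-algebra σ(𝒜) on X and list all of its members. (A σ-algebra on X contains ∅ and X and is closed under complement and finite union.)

σ(𝒜) (8 sets): { {  }, { x₁ }, { x₂ }, { x₃ }, { x₁, x₂ }, { x₁, x₃ }, { x₂, x₃ }, X }

Check:
Begin from { {  }, { x₂ }, { x₂, x₃ }, X } (that is, 𝒜 plus ∅ and X).
Round 1: +2 →
  { x₁ }  = X∖{ x₂, x₃ }
  { x₁, x₃ }  = X∖{ x₂ }
  (now 6)
Round 2 (1 new):
  { x₁, x₂ }  = { x₂ } ∪ { x₁ }
  (now 7)
Round 3. New:
  { x₃ }  = X∖{ x₁, x₂ }
  (now 8)
Round 4: stable.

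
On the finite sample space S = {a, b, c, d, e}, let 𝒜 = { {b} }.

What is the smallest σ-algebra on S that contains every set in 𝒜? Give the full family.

|σ(𝒜)| = 4.  σ(𝒜) = { {}, {b}, {a,c,d,e}, S }

Trace:
Take S₀ = 𝒜 ∪ {∅, S} = { {}, {b}, S }.
Iteration 1. New:
  {a,c,d,e}  = complement {b}
  [4 total]
After Iteration 2 the family is unchanged; done.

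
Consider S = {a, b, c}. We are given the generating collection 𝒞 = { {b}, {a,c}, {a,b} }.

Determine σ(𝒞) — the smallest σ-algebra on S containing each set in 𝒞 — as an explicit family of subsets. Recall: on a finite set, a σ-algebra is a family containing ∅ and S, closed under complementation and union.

Initial family (5 sets): { ∅, {b}, {a,b}, {a,c}, S }.
Round 1: +1 →
  {c}  = ᶜ of {a,b}
  |family| = 6
Round 2: +1 →
  {b,c}  = {c} ∪ {b}
  |family| = 7
Round 3. New:
  {a}  = ᶜ of {b,c}
  |family| = 8
Round 4: stable.

Therefore σ(𝒞) = { ∅, {a}, {b}, {c}, {a,b}, {a,c}, {b,c}, S } (|σ(𝒞)| = 8).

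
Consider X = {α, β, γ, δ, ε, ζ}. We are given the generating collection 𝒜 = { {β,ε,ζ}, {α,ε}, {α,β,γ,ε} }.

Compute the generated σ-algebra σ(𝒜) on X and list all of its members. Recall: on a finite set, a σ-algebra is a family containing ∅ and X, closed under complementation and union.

σ(𝒜) (64 sets): { {}, {α}, {β}, {γ}, {δ}, {ε}, {ζ}, {α,β}, {α,γ}, {α,δ}, {α,ε}, {α,ζ}, {β,γ}, {β,δ}, {β,ε}, {β,ζ}, {γ,δ}, {γ,ε}, {γ,ζ}, {δ,ε}, {δ,ζ}, {ε,ζ}, {α,β,γ}, {α,β,δ}, {α,β,ε}, {α,β,ζ}, {α,γ,δ}, {α,γ,ε}, {α,γ,ζ}, {α,δ,ε}, {α,δ,ζ}, {α,ε,ζ}, {β,γ,δ}, {β,γ,ε}, {β,γ,ζ}, {β,δ,ε}, {β,δ,ζ}, {β,ε,ζ}, {γ,δ,ε}, {γ,δ,ζ}, {γ,ε,ζ}, {δ,ε,ζ}, {α,β,γ,δ}, {α,β,γ,ε}, {α,β,γ,ζ}, {α,β,δ,ε}, {α,β,δ,ζ}, {α,β,ε,ζ}, {α,γ,δ,ε}, {α,γ,δ,ζ}, {α,γ,ε,ζ}, {α,δ,ε,ζ}, {β,γ,δ,ε}, {β,γ,δ,ζ}, {β,γ,ε,ζ}, {β,δ,ε,ζ}, {γ,δ,ε,ζ}, {α,β,γ,δ,ε}, {α,β,γ,δ,ζ}, {α,β,γ,ε,ζ}, {α,β,δ,ε,ζ}, {α,γ,δ,ε,ζ}, {β,γ,δ,ε,ζ}, X }

Working:
Take S₀ = 𝒜 ∪ {∅, X} = { {}, {α,ε}, {β,ε,ζ}, {α,β,γ,ε}, X }.
Iteration 1 (5 new):
  {δ,ζ}  = ᶜ of {α,β,γ,ε}
  {α,γ,δ}  = ᶜ of {β,ε,ζ}
  {α,β,ε,ζ}  = {α,ε} ∪ {β,ε,ζ}
  {β,γ,δ,ζ}  = ᶜ of {α,ε}
  {α,β,γ,ε,ζ}  = {β,ε,ζ} ∪ {α,β,γ,ε}
  (now 10)
Iteration 2. New:
  {δ}  = ᶜ of {α,β,γ,ε,ζ}
  {γ,δ}  = ᶜ of {α,β,ε,ζ}
  {α,γ,δ,ε}  = {α,γ,δ} ∪ {α,ε}
  {α,γ,δ,ζ}  = {α,γ,δ} ∪ {δ,ζ}
  {α,δ,ε,ζ}  = {α,ε} ∪ {δ,ζ}
  {β,δ,ε,ζ}  = {β,ε,ζ} ∪ {δ,ζ}
  {α,β,γ,δ,ε}  = {α,γ,δ} ∪ {α,β,γ,ε}
  {α,β,γ,δ,ζ}  = {α,γ,δ} ∪ {β,γ,δ,ζ}
  {α,β,δ,ε,ζ}  = {δ,ζ} ∪ {α,β,ε,ζ}
  {β,γ,δ,ε,ζ}  = {β,ε,ζ} ∪ {β,γ,δ,ζ}
  (now 20)
Iteration 3: +11 →
  {α}  = ᶜ of {β,γ,δ,ε,ζ}
  {γ}  = ᶜ of {α,β,δ,ε,ζ}
  {ε}  = ᶜ of {α,β,γ,δ,ζ}
  {ζ}  = ᶜ of {α,β,γ,δ,ε}
  {α,γ}  = ᶜ of {β,δ,ε,ζ}
  {β,γ}  = ᶜ of {α,δ,ε,ζ}
  {β,ε}  = ᶜ of {α,γ,δ,ζ}
  {β,ζ}  = ᶜ of {α,γ,δ,ε}
  {α,δ,ε}  = {α,ε} ∪ {δ}
  {γ,δ,ζ}  = {γ,δ} ∪ {δ,ζ}
  {α,γ,δ,ε,ζ}  = {γ,δ} ∪ {α,δ,ε,ζ}
  (now 31)
Iteration 4: 27 new —
  {β}  = ᶜ of {α,γ,δ,ε,ζ}
  {α,δ}  = {α} ∪ {δ}
  {α,ζ}  = {α} ∪ {ζ}
  {γ,ε}  = {ε} ∪ {γ}
  {γ,ζ}  = {ζ} ∪ {γ}
  {δ,ε}  = {ε} ∪ {δ}
  {ε,ζ}  = {ζ} ∪ {ε}
  {α,β,γ}  = {α} ∪ {β,γ}
  {α,β,ε}  = ᶜ of {γ,δ,ζ}
  {α,β,ζ}  = {α} ∪ {β,ζ}
  {α,γ,ε}  = {ε} ∪ {α,γ}
  {α,γ,ζ}  = {ζ} ∪ {α,γ}
  {α,δ,ζ}  = {α} ∪ {δ,ζ}
  {α,ε,ζ}  = {ζ} ∪ {α,ε}
  {β,γ,δ}  = {γ,δ} ∪ {β,γ}
  {β,γ,ε}  = {β,ε} ∪ {γ}
  {β,γ,ζ}  = ᶜ of {α,δ,ε}
  {β,δ,ε}  = {β,ε} ∪ {δ}
  {β,δ,ζ}  = {β,ζ} ∪ {δ}
  {γ,δ,ε}  = {γ,δ} ∪ {ε}
  {δ,ε,ζ}  = {ε} ∪ {δ,ζ}
  {α,β,γ,δ}  = {α,γ,δ} ∪ {β,γ}
  {α,β,γ,ζ}  = {β,ζ} ∪ {α,γ}
  {α,β,δ,ε}  = {α,δ,ε} ∪ {β,ε}
  {β,γ,δ,ε}  = {β,ε} ∪ {γ,δ}
  {β,γ,ε,ζ}  = {β,ε,ζ} ∪ {γ}
  {γ,δ,ε,ζ}  = {ε} ∪ {γ,δ,ζ}
  (now 58)
Iteration 5. New:
  {α,β}  = ᶜ of {γ,δ,ε,ζ}
  {β,δ}  = {β} ∪ {δ}
  {α,β,δ}  = {β} ∪ {α,δ}
  {γ,ε,ζ}  = {γ,ε} ∪ {γ,ζ}
  {α,β,δ,ζ}  = ᶜ of {γ,ε}
  {α,γ,ε,ζ}  = {α,γ,ζ} ∪ {α,γ,ε}
  (now 64)
Iteration 6: stable.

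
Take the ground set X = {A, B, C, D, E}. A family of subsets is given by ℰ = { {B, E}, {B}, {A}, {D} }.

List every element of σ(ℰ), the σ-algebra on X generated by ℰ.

σ(ℰ) = { {}, {A}, {B}, {C}, {D}, {E}, {A, B}, {A, C}, {A, D}, {A, E}, {B, C}, {B, D}, {B, E}, {C, D}, {C, E}, {D, E}, {A, B, C}, {A, B, D}, {A, B, E}, {A, C, D}, {A, C, E}, {A, D, E}, {B, C, D}, {B, C, E}, {B, D, E}, {C, D, E}, {A, B, C, D}, {A, B, C, E}, {A, B, D, E}, {A, C, D, E}, {B, C, D, E}, X }

Check:
Seed the family with ℰ together with ∅ and X: { {}, {A}, {B}, {D}, {B, E}, X }.
Step 1 adds 9:
  {A, B}  = {B} ∪ {A}
  {A, D}  = {D} ∪ {A}
  {B, D}  = {D} ∪ {B}
  {A, B, E}  = {B, E} ∪ {A}
  {A, C, D}  = complement {B, E}
  {B, D, E}  = {B, E} ∪ {D}
  {A, B, C, E}  = complement {D}
  {A, C, D, E}  = complement {B}
  {B, C, D, E}  = complement {A}
  — 15 sets.
Step 2: +8 →
  {A, C}  = complement {B, D, E}
  {C, D}  = complement {A, B, E}
  {A, B, D}  = {A, B} ∪ {A, D}
  {A, C, E}  = complement {B, D}
  {B, C, E}  = complement {A, D}
  {C, D, E}  = complement {A, B}
  {A, B, C, D}  = {A, B} ∪ {A, C, D}
  {A, B, D, E}  = {B, E} ∪ {A, D}
  — 23 sets.
Step 3. New:
  {C}  = complement {A, B, D, E}
  {E}  = complement {A, B, C, D}
  {C, E}  = complement {A, B, D}
  {A, B, C}  = {B} ∪ {A, C}
  {B, C, D}  = {C, D} ∪ {B}
  — 28 sets.
Step 4: 4 new —
  {A, E}  = complement {B, C, D}
  {B, C}  = {B} ∪ {C}
  {D, E}  = complement {A, B, C}
  {A, D, E}  = {E} ∪ {A, D}
  — 32 sets.
Step 5: closed — nothing new.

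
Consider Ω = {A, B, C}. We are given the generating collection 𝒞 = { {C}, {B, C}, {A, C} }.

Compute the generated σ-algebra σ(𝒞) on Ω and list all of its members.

Answer: σ(𝒞) = { ∅, {A}, {B}, {C}, {A, B}, {A, C}, {B, C}, Ω }

Check:
Begin from { ∅, {C}, {A, C}, {B, C}, Ω } (that is, 𝒞 plus ∅ and Ω).
Iteration 1 (3 new):
  {A}  = ᶜ of {B, C}
  {B}  = ᶜ of {A, C}
  {A, B}  = ᶜ of {C}
  — 8 sets.
Iteration 2: no new sets; the family is a σ-algebra.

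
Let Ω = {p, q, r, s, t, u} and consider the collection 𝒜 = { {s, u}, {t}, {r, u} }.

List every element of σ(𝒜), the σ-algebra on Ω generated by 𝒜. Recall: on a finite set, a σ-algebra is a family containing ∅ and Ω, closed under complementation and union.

Start: 𝒜 ∪ {∅, Ω} = { {}, {t}, {r, u}, {s, u}, Ω }.
Round 1 adds 6:
  {r, s, u}  = {r, u} ∪ {s, u}
  {r, t, u}  = {r, u} ∪ {t}
  {s, t, u}  = {s, u} ∪ {t}
  {p, q, r, t}  = Ω∖{s, u}
  {p, q, s, t}  = Ω∖{r, u}
  {p, q, r, s, u}  = Ω∖{t}
  [11 total]
Round 2: 7 new —
  {p, q, r}  = Ω∖{s, t, u}
  {p, q, s}  = Ω∖{r, t, u}
  {p, q, t}  = Ω∖{r, s, u}
  {r, s, t, u}  = {t} ∪ {r, s, u}
  {p, q, r, s, t}  = {p, q, s, t} ∪ {p, q, r, t}
  {p, q, r, t, u}  = {r, u} ∪ {p, q, r, t}
  {p, q, s, t, u}  = {p, q, s, t} ∪ {s, u}
  [18 total]
Round 3: +7 →
  {r}  = Ω∖{p, q, s, t, u}
  {s}  = Ω∖{p, q, r, t, u}
  {u}  = Ω∖{p, q, r, s, t}
  {p, q}  = Ω∖{r, s, t, u}
  {p, q, r, s}  = {p, q, r} ∪ {p, q, s}
  {p, q, r, u}  = {p, q, r} ∪ {r, u}
  {p, q, s, u}  = {s, u} ∪ {p, q, s}
  [25 total]
Round 4 adds 6:
  {r, s}  = {r} ∪ {s}
  {r, t}  = Ω∖{p, q, s, u}
  {s, t}  = Ω∖{p, q, r, u}
  {t, u}  = Ω∖{p, q, r, s}
  {p, q, u}  = {p, q} ∪ {u}
  {p, q, t, u}  = {u} ∪ {p, q, t}
  [31 total]
Round 5. New:
  {r, s, t}  = Ω∖{p, q, u}
  [32 total]
Round 6: no new sets; the family is a σ-algebra.

σ(𝒜) = { {}, {r}, {s}, {t}, {u}, {p, q}, {r, s}, {r, t}, {r, u}, {s, t}, {s, u}, {t, u}, {p, q, r}, {p, q, s}, {p, q, t}, {p, q, u}, {r, s, t}, {r, s, u}, {r, t, u}, {s, t, u}, {p, q, r, s}, {p, q, r, t}, {p, q, r, u}, {p, q, s, t}, {p, q, s, u}, {p, q, t, u}, {r, s, t, u}, {p, q, r, s, t}, {p, q, r, s, u}, {p, q, r, t, u}, {p, q, s, t, u}, Ω }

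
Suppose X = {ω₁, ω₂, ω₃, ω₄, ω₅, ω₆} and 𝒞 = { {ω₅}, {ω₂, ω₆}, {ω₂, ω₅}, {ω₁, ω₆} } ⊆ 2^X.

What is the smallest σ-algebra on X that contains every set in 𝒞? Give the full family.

Begin from { ∅, {ω₅}, {ω₁, ω₆}, {ω₂, ω₅}, {ω₂, ω₆}, X } (that is, 𝒞 plus ∅ and X).
Pass 1 (8 new):
  {ω₁, ω₂, ω₆}  = {ω₁, ω₆} ∪ {ω₂, ω₆}
  {ω₁, ω₅, ω₆}  = {ω₁, ω₆} ∪ {ω₅}
  {ω₂, ω₅, ω₆}  = {ω₂, ω₅} ∪ {ω₂, ω₆}
  {ω₁, ω₂, ω₅, ω₆}  = {ω₂, ω₅} ∪ {ω₁, ω₆}
  {ω₁, ω₃, ω₄, ω₅}  = ᶜ of {ω₂, ω₆}
  {ω₁, ω₃, ω₄, ω₆}  = ᶜ of {ω₂, ω₅}
  {ω₂, ω₃, ω₄, ω₅}  = ᶜ of {ω₁, ω₆}
  {ω₁, ω₂, ω₃, ω₄, ω₆}  = ᶜ of {ω₅}
  |family| = 14
Pass 2: +7 →
  {ω₃, ω₄}  = ᶜ of {ω₁, ω₂, ω₅, ω₆}
  {ω₁, ω₃, ω₄}  = ᶜ of {ω₂, ω₅, ω₆}
  {ω₂, ω₃, ω₄}  = ᶜ of {ω₁, ω₅, ω₆}
  {ω₃, ω₄, ω₅}  = ᶜ of {ω₁, ω₂, ω₆}
  {ω₁, ω₂, ω₃, ω₄, ω₅}  = {ω₂, ω₅} ∪ {ω₁, ω₃, ω₄, ω₅}
  {ω₁, ω₃, ω₄, ω₅, ω₆}  = {ω₁, ω₆} ∪ {ω₁, ω₃, ω₄, ω₅}
  {ω₂, ω₃, ω₄, ω₅, ω₆}  = {ω₂, ω₆} ∪ {ω₂, ω₃, ω₄, ω₅}
  |family| = 21
Pass 3: +5 →
  {ω₁}  = ᶜ of {ω₂, ω₃, ω₄, ω₅, ω₆}
  {ω₂}  = ᶜ of {ω₁, ω₃, ω₄, ω₅, ω₆}
  {ω₆}  = ᶜ of {ω₁, ω₂, ω₃, ω₄, ω₅}
  {ω₁, ω₂, ω₃, ω₄}  = {ω₁, ω₃, ω₄} ∪ {ω₂, ω₃, ω₄}
  {ω₂, ω₃, ω₄, ω₆}  = {ω₃, ω₄} ∪ {ω₂, ω₆}
  |family| = 26
Pass 4 adds 6:
  {ω₁, ω₂}  = {ω₂} ∪ {ω₁}
  {ω₁, ω₅}  = ᶜ of {ω₂, ω₃, ω₄, ω₆}
  {ω₅, ω₆}  = ᶜ of {ω₁, ω₂, ω₃, ω₄}
  {ω₁, ω₂, ω₅}  = {ω₂, ω₅} ∪ {ω₁}
  {ω₃, ω₄, ω₆}  = {ω₃, ω₄} ∪ {ω₆}
  {ω₃, ω₄, ω₅, ω₆}  = {ω₃, ω₄, ω₅} ∪ {ω₆}
  |family| = 32
After Pass 5 the family is unchanged; done.

Hence σ(𝒞) has 32 members: { ∅, {ω₁}, {ω₂}, {ω₅}, {ω₆}, {ω₁, ω₂}, {ω₁, ω₅}, {ω₁, ω₆}, {ω₂, ω₅}, {ω₂, ω₆}, {ω₃, ω₄}, {ω₅, ω₆}, {ω₁, ω₂, ω₅}, {ω₁, ω₂, ω₆}, {ω₁, ω₃, ω₄}, {ω₁, ω₅, ω₆}, {ω₂, ω₃, ω₄}, {ω₂, ω₅, ω₆}, {ω₃, ω₄, ω₅}, {ω₃, ω₄, ω₆}, {ω₁, ω₂, ω₃, ω₄}, {ω₁, ω₂, ω₅, ω₆}, {ω₁, ω₃, ω₄, ω₅}, {ω₁, ω₃, ω₄, ω₆}, {ω₂, ω₃, ω₄, ω₅}, {ω₂, ω₃, ω₄, ω₆}, {ω₃, ω₄, ω₅, ω₆}, {ω₁, ω₂, ω₃, ω₄, ω₅}, {ω₁, ω₂, ω₃, ω₄, ω₆}, {ω₁, ω₃, ω₄, ω₅, ω₆}, {ω₂, ω₃, ω₄, ω₅, ω₆}, X }.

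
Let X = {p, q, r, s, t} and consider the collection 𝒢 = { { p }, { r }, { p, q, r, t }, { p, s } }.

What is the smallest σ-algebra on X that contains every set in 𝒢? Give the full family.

Seed the family with 𝒢 together with ∅ and X: { {}, { p }, { r }, { p, s }, { p, q, r, t }, X }.
Step 1 (6 new):
  { s }  = ᶜ of { p, q, r, t }
  { p, r }  = { r } ∪ { p }
  { p, r, s }  = { r } ∪ { p, s }
  { q, r, t }  = ᶜ of { p, s }
  { p, q, s, t }  = ᶜ of { r }
  { q, r, s, t }  = ᶜ of { p }
  |family| = 12
Step 2 (3 new):
  { q, t }  = ᶜ of { p, r, s }
  { r, s }  = { r } ∪ { s }
  { q, s, t }  = ᶜ of { p, r }
  |family| = 15
Step 3. New:
  { p, q, t }  = ᶜ of { r, s }
  |family| = 16
Step 4 adds nothing — fixpoint reached.

|σ(𝒢)| = 16.  σ(𝒢) = { {}, { p }, { r }, { s }, { p, r }, { p, s }, { q, t }, { r, s }, { p, q, t }, { p, r, s }, { q, r, t }, { q, s, t }, { p, q, r, t }, { p, q, s, t }, { q, r, s, t }, X }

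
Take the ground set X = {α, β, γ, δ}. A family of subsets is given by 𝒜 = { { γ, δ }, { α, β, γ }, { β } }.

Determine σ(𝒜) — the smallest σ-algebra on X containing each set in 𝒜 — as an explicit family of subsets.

Answer: σ(𝒜) = { {  }, { α }, { β }, { γ }, { δ }, { α, β }, { α, γ }, { α, δ }, { β, γ }, { β, δ }, { γ, δ }, { α, β, γ }, { α, β, δ }, { α, γ, δ }, { β, γ, δ }, X }

Working:
Start: 𝒜 ∪ {∅, X} = { {  }, { β }, { γ, δ }, { α, β, γ }, X }.
Pass 1. New:
  { δ }  = X∖{ α, β, γ }
  { α, β }  = X∖{ γ, δ }
  { α, γ, δ }  = X∖{ β }
  { β, γ, δ }  = { γ, δ } ∪ { β }
Pass 2: +3 →
  { α }  = X∖{ β, γ, δ }
  { β, δ }  = { β } ∪ { δ }
  { α, β, δ }  = { α, β } ∪ { δ }
Pass 3. New:
  { γ }  = X∖{ α, β, δ }
  { α, γ }  = X∖{ β, δ }
  { α, δ }  = { δ } ∪ { α }
Pass 4: +1 →
  { β, γ }  = X∖{ α, δ }
Pass 5 adds nothing — fixpoint reached.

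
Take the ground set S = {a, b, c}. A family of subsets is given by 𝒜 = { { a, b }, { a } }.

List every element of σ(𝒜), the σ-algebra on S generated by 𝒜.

Answer: σ(𝒜) = { {}, { a }, { b }, { c }, { a, b }, { a, c }, { b, c }, S }

Check:
Seed the family with 𝒜 together with ∅ and S: { {}, { a }, { a, b }, S }.
Step 1 adds 2:
  { c }  = ᶜ of { a, b }
  { b, c }  = ᶜ of { a }
  — 6 sets.
Step 2 (1 new):
  { a, c }  = { c } ∪ { a }
  — 7 sets.
Step 3. New:
  { b }  = ᶜ of { a, c }
  — 8 sets.
Step 4: closed — nothing new.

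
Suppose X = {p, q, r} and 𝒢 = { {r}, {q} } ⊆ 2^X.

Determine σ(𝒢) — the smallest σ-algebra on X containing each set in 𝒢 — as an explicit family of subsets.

Take S₀ = 𝒢 ∪ {∅, X} = { ∅, {q}, {r}, X }.
Iteration 1: 3 new —
  {p,q}  = complement {r}
  {p,r}  = complement {q}
  {q,r}  = {r} ∪ {q}
  |family| = 7
Iteration 2: +1 →
  {p}  = complement {q,r}
  |family| = 8
Iteration 3 adds nothing — fixpoint reached.

σ(𝒢) = { ∅, {p}, {q}, {r}, {p,q}, {p,r}, {q,r}, X }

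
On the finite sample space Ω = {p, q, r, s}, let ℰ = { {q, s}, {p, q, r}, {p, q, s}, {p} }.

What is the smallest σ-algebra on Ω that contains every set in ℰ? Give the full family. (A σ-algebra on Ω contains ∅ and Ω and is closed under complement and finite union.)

Seed the family with ℰ together with ∅ and Ω: { {}, {p}, {q, s}, {p, q, r}, {p, q, s}, Ω }.
Pass 1: +4 →
  {r}  = Ω∖{p, q, s}
  {s}  = Ω∖{p, q, r}
  {p, r}  = Ω∖{q, s}
  {q, r, s}  = Ω∖{p}
  |family| = 10
Pass 2. New:
  {p, s}  = {s} ∪ {p}
  {r, s}  = {r} ∪ {s}
  {p, r, s}  = {p, r} ∪ {s}
  |family| = 13
Pass 3 (3 new):
  {q}  = Ω∖{p, r, s}
  {p, q}  = Ω∖{r, s}
  {q, r}  = Ω∖{p, s}
  |family| = 16
Pass 4: already closed under ᶜ and ∪.

Hence σ(ℰ) has 16 members: { {}, {p}, {q}, {r}, {s}, {p, q}, {p, r}, {p, s}, {q, r}, {q, s}, {r, s}, {p, q, r}, {p, q, s}, {p, r, s}, {q, r, s}, Ω }.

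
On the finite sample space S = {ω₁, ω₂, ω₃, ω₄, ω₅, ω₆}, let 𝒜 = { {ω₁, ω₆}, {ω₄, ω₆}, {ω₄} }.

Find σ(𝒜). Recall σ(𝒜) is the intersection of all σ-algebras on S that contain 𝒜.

Initial family (5 sets): { ∅, {ω₄}, {ω₁, ω₆}, {ω₄, ω₆}, S }.
Iteration 1 (4 new):
  {ω₁, ω₄, ω₆}  = {ω₁, ω₆} ∪ {ω₄}
  {ω₁, ω₂, ω₃, ω₅}  = ᶜ of {ω₄, ω₆}
  {ω₂, ω₃, ω₄, ω₅}  = ᶜ of {ω₁, ω₆}
  {ω₁, ω₂, ω₃, ω₅, ω₆}  = ᶜ of {ω₄}
  — 9 sets.
Iteration 2: +3 →
  {ω₂, ω₃, ω₅}  = ᶜ of {ω₁, ω₄, ω₆}
  {ω₁, ω₂, ω₃, ω₄, ω₅}  = {ω₂, ω₃, ω₄, ω₅} ∪ {ω₁, ω₂, ω₃, ω₅}
  {ω₂, ω₃, ω₄, ω₅, ω₆}  = {ω₂, ω₃, ω₄, ω₅} ∪ {ω₄, ω₆}
  — 12 sets.
Iteration 3: +2 →
  {ω₁}  = ᶜ of {ω₂, ω₃, ω₄, ω₅, ω₆}
  {ω₆}  = ᶜ of {ω₁, ω₂, ω₃, ω₄, ω₅}
  — 14 sets.
Iteration 4 adds 2:
  {ω₁, ω₄}  = {ω₁} ∪ {ω₄}
  {ω₂, ω₃, ω₅, ω₆}  = {ω₂, ω₃, ω₅} ∪ {ω₆}
  — 16 sets.
Iteration 5: no new sets; the family is a σ-algebra.

Hence σ(𝒜) has 16 members: { ∅, {ω₁}, {ω₄}, {ω₆}, {ω₁, ω₄}, {ω₁, ω₆}, {ω₄, ω₆}, {ω₁, ω₄, ω₆}, {ω₂, ω₃, ω₅}, {ω₁, ω₂, ω₃, ω₅}, {ω₂, ω₃, ω₄, ω₅}, {ω₂, ω₃, ω₅, ω₆}, {ω₁, ω₂, ω₃, ω₄, ω₅}, {ω₁, ω₂, ω₃, ω₅, ω₆}, {ω₂, ω₃, ω₄, ω₅, ω₆}, S }.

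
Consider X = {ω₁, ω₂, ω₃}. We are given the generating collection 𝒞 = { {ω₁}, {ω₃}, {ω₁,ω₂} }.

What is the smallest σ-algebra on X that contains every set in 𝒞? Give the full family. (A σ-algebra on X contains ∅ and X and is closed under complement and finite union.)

σ(𝒞) = { ∅, {ω₁}, {ω₂}, {ω₃}, {ω₁,ω₂}, {ω₁,ω₃}, {ω₂,ω₃}, X }

Trace:
Initial family (5 sets): { ∅, {ω₁}, {ω₃}, {ω₁,ω₂}, X }.
Iteration 1 (2 new):
  {ω₁,ω₃}  = {ω₃} ∪ {ω₁}
  {ω₂,ω₃}  = ᶜ of {ω₁}
  — 7 sets.
Iteration 2 (1 new):
  {ω₂}  = ᶜ of {ω₁,ω₃}
  — 8 sets.
Iteration 3: closed — nothing new.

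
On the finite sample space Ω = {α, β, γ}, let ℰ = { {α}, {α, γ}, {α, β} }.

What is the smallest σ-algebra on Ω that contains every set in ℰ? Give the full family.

Start: ℰ ∪ {∅, Ω} = { {}, {α}, {α, β}, {α, γ}, Ω }.
Pass 1. New:
  {β}  = ᶜ of {α, γ}
  {γ}  = ᶜ of {α, β}
  {β, γ}  = ᶜ of {α}
  (now 8)
Pass 2: stable.

Therefore σ(ℰ) = { {}, {α}, {β}, {γ}, {α, β}, {α, γ}, {β, γ}, Ω } (|σ(ℰ)| = 8).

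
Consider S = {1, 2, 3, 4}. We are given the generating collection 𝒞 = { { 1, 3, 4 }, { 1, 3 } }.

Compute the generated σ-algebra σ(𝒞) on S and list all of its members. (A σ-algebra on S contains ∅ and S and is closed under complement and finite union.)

Answer: σ(𝒞) = { ∅, { 2 }, { 4 }, { 1, 3 }, { 2, 4 }, { 1, 2, 3 }, { 1, 3, 4 }, S }

Trace:
Start: 𝒞 ∪ {∅, S} = { ∅, { 1, 3 }, { 1, 3, 4 }, S }.
Round 1: +2 →
  { 2 }  = S∖{ 1, 3, 4 }
  { 2, 4 }  = S∖{ 1, 3 }
  — 6 sets.
Round 2: 1 new —
  { 1, 2, 3 }  = { 1, 3 } ∪ { 2 }
  — 7 sets.
Round 3: 1 new —
  { 4 }  = S∖{ 1, 2, 3 }
  — 8 sets.
Round 4: already closed under ᶜ and ∪.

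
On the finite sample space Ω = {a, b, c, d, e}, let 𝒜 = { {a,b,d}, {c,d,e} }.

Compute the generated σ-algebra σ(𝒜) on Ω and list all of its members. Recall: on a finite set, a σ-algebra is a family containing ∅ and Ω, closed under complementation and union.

|σ(𝒜)| = 8.  σ(𝒜) = { {}, {d}, {a,b}, {c,e}, {a,b,d}, {c,d,e}, {a,b,c,e}, Ω }

Working:
Seed the family with 𝒜 together with ∅ and Ω: { {}, {a,b,d}, {c,d,e}, Ω }.
Step 1 adds 2:
  {a,b}  = {c,d,e}ᶜ
  {c,e}  = {a,b,d}ᶜ
Step 2 adds 1:
  {a,b,c,e}  = {a,b} ∪ {c,e}
Step 3: +1 →
  {d}  = {a,b,c,e}ᶜ
Step 4 adds nothing — fixpoint reached.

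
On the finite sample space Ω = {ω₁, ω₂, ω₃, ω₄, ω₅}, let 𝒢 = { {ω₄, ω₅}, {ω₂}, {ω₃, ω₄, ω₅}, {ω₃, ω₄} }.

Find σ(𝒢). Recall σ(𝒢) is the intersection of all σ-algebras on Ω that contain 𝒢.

σ(𝒢) = { ∅, {ω₁}, {ω₂}, {ω₃}, {ω₄}, {ω₅}, {ω₁, ω₂}, {ω₁, ω₃}, {ω₁, ω₄}, {ω₁, ω₅}, {ω₂, ω₃}, {ω₂, ω₄}, {ω₂, ω₅}, {ω₃, ω₄}, {ω₃, ω₅}, {ω₄, ω₅}, {ω₁, ω₂, ω₃}, {ω₁, ω₂, ω₄}, {ω₁, ω₂, ω₅}, {ω₁, ω₃, ω₄}, {ω₁, ω₃, ω₅}, {ω₁, ω₄, ω₅}, {ω₂, ω₃, ω₄}, {ω₂, ω₃, ω₅}, {ω₂, ω₄, ω₅}, {ω₃, ω₄, ω₅}, {ω₁, ω₂, ω₃, ω₄}, {ω₁, ω₂, ω₃, ω₅}, {ω₁, ω₂, ω₄, ω₅}, {ω₁, ω₃, ω₄, ω₅}, {ω₂, ω₃, ω₄, ω₅}, Ω }

Working:
Start: 𝒢 ∪ {∅, Ω} = { ∅, {ω₂}, {ω₃, ω₄}, {ω₄, ω₅}, {ω₃, ω₄, ω₅}, Ω }.
Step 1 adds 7:
  {ω₁, ω₂}  = complement {ω₃, ω₄, ω₅}
  {ω₁, ω₂, ω₃}  = complement {ω₄, ω₅}
  {ω₁, ω₂, ω₅}  = complement {ω₃, ω₄}
  {ω₂, ω₃, ω₄}  = {ω₃, ω₄} ∪ {ω₂}
  {ω₂, ω₄, ω₅}  = {ω₄, ω₅} ∪ {ω₂}
  {ω₁, ω₃, ω₄, ω₅}  = complement {ω₂}
  {ω₂, ω₃, ω₄, ω₅}  = {ω₃, ω₄, ω₅} ∪ {ω₂}
  (now 13)
Step 2 (6 new):
  {ω₁}  = complement {ω₂, ω₃, ω₄, ω₅}
  {ω₁, ω₃}  = complement {ω₂, ω₄, ω₅}
  {ω₁, ω₅}  = complement {ω₂, ω₃, ω₄}
  {ω₁, ω₂, ω₃, ω₄}  = {ω₃, ω₄} ∪ {ω₁, ω₂, ω₃}
  {ω₁, ω₂, ω₃, ω₅}  = {ω₁, ω₂, ω₃} ∪ {ω₁, ω₂, ω₅}
  {ω₁, ω₂, ω₄, ω₅}  = {ω₁, ω₂} ∪ {ω₄, ω₅}
  (now 19)
Step 3 adds 6:
  {ω₃}  = complement {ω₁, ω₂, ω₄, ω₅}
  {ω₄}  = complement {ω₁, ω₂, ω₃, ω₅}
  {ω₅}  = complement {ω₁, ω₂, ω₃, ω₄}
  {ω₁, ω₃, ω₄}  = {ω₃, ω₄} ∪ {ω₁, ω₃}
  {ω₁, ω₃, ω₅}  = {ω₁, ω₃} ∪ {ω₁, ω₅}
  {ω₁, ω₄, ω₅}  = {ω₄, ω₅} ∪ {ω₁, ω₅}
  (now 25)
Step 4 adds 6:
  {ω₁, ω₄}  = {ω₄} ∪ {ω₁}
  {ω₂, ω₃}  = complement {ω₁, ω₄, ω₅}
  {ω₂, ω₄}  = complement {ω₁, ω₃, ω₅}
  {ω₂, ω₅}  = complement {ω₁, ω₃, ω₄}
  {ω₃, ω₅}  = {ω₅} ∪ {ω₃}
  {ω₁, ω₂, ω₄}  = {ω₁, ω₂} ∪ {ω₄}
  (now 31)
Step 5. New:
  {ω₂, ω₃, ω₅}  = complement {ω₁, ω₄}
  (now 32)
Step 6: closed — nothing new.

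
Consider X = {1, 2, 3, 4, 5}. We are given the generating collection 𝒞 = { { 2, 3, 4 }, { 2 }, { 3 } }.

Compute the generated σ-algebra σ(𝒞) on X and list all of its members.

Take S₀ = 𝒞 ∪ {∅, X} = { {}, { 2 }, { 3 }, { 2, 3, 4 }, X }.
Iteration 1: 4 new —
  { 1, 5 }  = { 2, 3, 4 }ᶜ
  { 2, 3 }  = { 3 } ∪ { 2 }
  { 1, 2, 4, 5 }  = { 3 }ᶜ
  { 1, 3, 4, 5 }  = { 2 }ᶜ
  [9 total]
Iteration 2: 4 new —
  { 1, 2, 5 }  = { 2 } ∪ { 1, 5 }
  { 1, 3, 5 }  = { 3 } ∪ { 1, 5 }
  { 1, 4, 5 }  = { 2, 3 }ᶜ
  { 1, 2, 3, 5 }  = { 2, 3 } ∪ { 1, 5 }
  [13 total]
Iteration 3. New:
  { 4 }  = { 1, 2, 3, 5 }ᶜ
  { 2, 4 }  = { 1, 3, 5 }ᶜ
  { 3, 4 }  = { 1, 2, 5 }ᶜ
  [16 total]
Iteration 4: already closed under ᶜ and ∪.

|σ(𝒞)| = 16.  σ(𝒞) = { {}, { 2 }, { 3 }, { 4 }, { 1, 5 }, { 2, 3 }, { 2, 4 }, { 3, 4 }, { 1, 2, 5 }, { 1, 3, 5 }, { 1, 4, 5 }, { 2, 3, 4 }, { 1, 2, 3, 5 }, { 1, 2, 4, 5 }, { 1, 3, 4, 5 }, X }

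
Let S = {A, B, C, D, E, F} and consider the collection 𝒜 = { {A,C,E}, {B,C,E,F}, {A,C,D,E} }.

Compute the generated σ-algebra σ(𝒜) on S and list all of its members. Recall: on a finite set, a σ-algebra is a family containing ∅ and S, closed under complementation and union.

Take S₀ = 𝒜 ∪ {∅, S} = { ∅, {A,C,E}, {A,C,D,E}, {B,C,E,F}, S }.
Round 1 (4 new):
  {A,D}  = complement {B,C,E,F}
  {B,F}  = complement {A,C,D,E}
  {B,D,F}  = complement {A,C,E}
  {A,B,C,E,F}  = {A,C,E} ∪ {B,C,E,F}
Round 2: +3 →
  {D}  = complement {A,B,C,E,F}
  {A,B,D,F}  = {B,D,F} ∪ {A,D}
  {B,C,D,E,F}  = {B,D,F} ∪ {B,C,E,F}
Round 3. New:
  {A}  = complement {B,C,D,E,F}
  {C,E}  = complement {A,B,D,F}
Round 4 adds 2:
  {A,B,F}  = {A} ∪ {B,F}
  {C,D,E}  = {D} ∪ {C,E}
Round 5: stable.

Therefore σ(𝒜) = { ∅, {A}, {D}, {A,D}, {B,F}, {C,E}, {A,B,F}, {A,C,E}, {B,D,F}, {C,D,E}, {A,B,D,F}, {A,C,D,E}, {B,C,E,F}, {A,B,C,E,F}, {B,C,D,E,F}, S } (|σ(𝒜)| = 16).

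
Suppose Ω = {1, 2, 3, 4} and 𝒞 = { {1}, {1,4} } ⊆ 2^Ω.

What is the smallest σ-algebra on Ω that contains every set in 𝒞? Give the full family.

Answer: σ(𝒞) = { ∅, {1}, {4}, {1,4}, {2,3}, {1,2,3}, {2,3,4}, Ω }

Check:
Initial family (4 sets): { ∅, {1}, {1,4}, Ω }.
Round 1 adds 2:
  {2,3}  = ᶜ of {1,4}
  {2,3,4}  = ᶜ of {1}
Round 2: +1 →
  {1,2,3}  = {2,3} ∪ {1}
Round 3 (1 new):
  {4}  = ᶜ of {1,2,3}
Round 4: already closed under ᶜ and ∪.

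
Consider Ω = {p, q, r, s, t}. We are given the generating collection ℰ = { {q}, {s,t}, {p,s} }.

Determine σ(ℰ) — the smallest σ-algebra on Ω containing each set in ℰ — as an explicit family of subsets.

Initial family (5 sets): { {}, {q}, {p,s}, {s,t}, Ω }.
Step 1. New:
  {p,q,r}  = complement {s,t}
  {p,q,s}  = {p,s} ∪ {q}
  {p,s,t}  = {s,t} ∪ {p,s}
  {q,r,t}  = complement {p,s}
  {q,s,t}  = {s,t} ∪ {q}
  {p,r,s,t}  = complement {q}
  [11 total]
Step 2 (7 new):
  {p,r}  = complement {q,s,t}
  {q,r}  = complement {p,s,t}
  {r,t}  = complement {p,q,s}
  {p,q,r,s}  = {p,q,r} ∪ {p,q,s}
  {p,q,r,t}  = {p,q,r} ∪ {q,r,t}
  {p,q,s,t}  = {p,s,t} ∪ {q}
  {q,r,s,t}  = {s,t} ∪ {q,r,t}
  [18 total]
Step 3: 7 new —
  {p}  = complement {q,r,s,t}
  {r}  = complement {p,q,s,t}
  {s}  = complement {p,q,r,t}
  {t}  = complement {p,q,r,s}
  {p,r,s}  = {p,s} ∪ {p,r}
  {p,r,t}  = {p,r} ∪ {r,t}
  {r,s,t}  = {s,t} ∪ {r,t}
  [25 total]
Step 4. New:
  {p,q}  = complement {r,s,t}
  {p,t}  = {t} ∪ {p}
  {q,s}  = complement {p,r,t}
  {q,t}  = complement {p,r,s}
  {r,s}  = {r} ∪ {s}
  {q,r,s}  = {q,r} ∪ {s}
  [31 total]
Step 5 adds 1:
  {p,q,t}  = complement {r,s}
  [32 total]
Step 6: already closed under ᶜ and ∪.

Therefore σ(ℰ) = { {}, {p}, {q}, {r}, {s}, {t}, {p,q}, {p,r}, {p,s}, {p,t}, {q,r}, {q,s}, {q,t}, {r,s}, {r,t}, {s,t}, {p,q,r}, {p,q,s}, {p,q,t}, {p,r,s}, {p,r,t}, {p,s,t}, {q,r,s}, {q,r,t}, {q,s,t}, {r,s,t}, {p,q,r,s}, {p,q,r,t}, {p,q,s,t}, {p,r,s,t}, {q,r,s,t}, Ω } (|σ(ℰ)| = 32).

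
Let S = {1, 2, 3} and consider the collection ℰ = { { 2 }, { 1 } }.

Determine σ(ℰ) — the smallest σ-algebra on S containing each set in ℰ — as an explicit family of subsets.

σ(ℰ) = { ∅, { 1 }, { 2 }, { 3 }, { 1, 2 }, { 1, 3 }, { 2, 3 }, S }

Derivation:
Seed the family with ℰ together with ∅ and S: { ∅, { 1 }, { 2 }, S }.
Iteration 1 (3 new):
  { 1, 2 }  = { 2 } ∪ { 1 }
  { 1, 3 }  = { 2 }ᶜ
  { 2, 3 }  = { 1 }ᶜ
  (now 7)
Iteration 2: +1 →
  { 3 }  = { 1, 2 }ᶜ
  (now 8)
Iteration 3: stable.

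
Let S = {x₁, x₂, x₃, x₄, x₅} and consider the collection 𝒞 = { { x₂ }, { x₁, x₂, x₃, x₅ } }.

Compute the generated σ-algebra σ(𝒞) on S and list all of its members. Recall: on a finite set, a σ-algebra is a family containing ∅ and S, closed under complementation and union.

Answer: σ(𝒞) = { {}, { x₂ }, { x₄ }, { x₂, x₄ }, { x₁, x₃, x₅ }, { x₁, x₂, x₃, x₅ }, { x₁, x₃, x₄, x₅ }, S }

Derivation:
Start: 𝒞 ∪ {∅, S} = { {}, { x₂ }, { x₁, x₂, x₃, x₅ }, S }.
Iteration 1: +2 →
  { x₄ }  = S∖{ x₁, x₂, x₃, x₅ }
  { x₁, x₃, x₄, x₅ }  = S∖{ x₂ }
  |family| = 6
Iteration 2: +1 →
  { x₂, x₄ }  = { x₄ } ∪ { x₂ }
  |family| = 7
Iteration 3: 1 new —
  { x₁, x₃, x₅ }  = S∖{ x₂, x₄ }
  |family| = 8
Iteration 4: closed — nothing new.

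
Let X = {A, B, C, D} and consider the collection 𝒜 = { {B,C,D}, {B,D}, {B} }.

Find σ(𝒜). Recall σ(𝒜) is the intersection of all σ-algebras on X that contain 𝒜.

Take S₀ = 𝒜 ∪ {∅, X} = { {}, {B}, {B,D}, {B,C,D}, X }.
Iteration 1: +3 →
  {A}  = complement {B,C,D}
  {A,C}  = complement {B,D}
  {A,C,D}  = complement {B}
  |family| = 8
Iteration 2: +3 →
  {A,B}  = {B} ∪ {A}
  {A,B,C}  = {B} ∪ {A,C}
  {A,B,D}  = {B,D} ∪ {A}
  |family| = 11
Iteration 3 (3 new):
  {C}  = complement {A,B,D}
  {D}  = complement {A,B,C}
  {C,D}  = complement {A,B}
  |family| = 14
Iteration 4 adds 2:
  {A,D}  = {D} ∪ {A}
  {B,C}  = {C} ∪ {B}
  |family| = 16
Iteration 5: stable.

Therefore σ(𝒜) = { {}, {A}, {B}, {C}, {D}, {A,B}, {A,C}, {A,D}, {B,C}, {B,D}, {C,D}, {A,B,C}, {A,B,D}, {A,C,D}, {B,C,D}, X } (|σ(𝒜)| = 16).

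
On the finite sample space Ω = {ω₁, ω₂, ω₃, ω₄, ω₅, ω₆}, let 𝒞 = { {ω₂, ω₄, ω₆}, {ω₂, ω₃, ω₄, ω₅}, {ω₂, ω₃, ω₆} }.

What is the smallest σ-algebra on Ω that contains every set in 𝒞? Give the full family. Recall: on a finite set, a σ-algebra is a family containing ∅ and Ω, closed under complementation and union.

Initial family (5 sets): { {}, {ω₂, ω₃, ω₆}, {ω₂, ω₄, ω₆}, {ω₂, ω₃, ω₄, ω₅}, Ω }.
Iteration 1: 5 new —
  {ω₁, ω₆}  = complement {ω₂, ω₃, ω₄, ω₅}
  {ω₁, ω₃, ω₅}  = complement {ω₂, ω₄, ω₆}
  {ω₁, ω₄, ω₅}  = complement {ω₂, ω₃, ω₆}
  {ω₂, ω₃, ω₄, ω₆}  = {ω₂, ω₄, ω₆} ∪ {ω₂, ω₃, ω₆}
  {ω₂, ω₃, ω₄, ω₅, ω₆}  = {ω₂, ω₄, ω₆} ∪ {ω₂, ω₃, ω₄, ω₅}
Iteration 2 adds 11:
  {ω₁}  = complement {ω₂, ω₃, ω₄, ω₅, ω₆}
  {ω₁, ω₅}  = complement {ω₂, ω₃, ω₄, ω₆}
  {ω₁, ω₂, ω₃, ω₆}  = {ω₁, ω₆} ∪ {ω₂, ω₃, ω₆}
  {ω₁, ω₂, ω₄, ω₆}  = {ω₂, ω₄, ω₆} ∪ {ω₁, ω₆}
  {ω₁, ω₃, ω₄, ω₅}  = {ω₁, ω₄, ω₅} ∪ {ω₁, ω₃, ω₅}
  {ω₁, ω₃, ω₅, ω₆}  = {ω₁, ω₆} ∪ {ω₁, ω₃, ω₅}
  {ω₁, ω₄, ω₅, ω₆}  = {ω₁, ω₄, ω₅} ∪ {ω₁, ω₆}
  {ω₁, ω₂, ω₃, ω₄, ω₅}  = {ω₁, ω₄, ω₅} ∪ {ω₂, ω₃, ω₄, ω₅}
  {ω₁, ω₂, ω₃, ω₄, ω₆}  = {ω₁, ω₆} ∪ {ω₂, ω₃, ω₄, ω₆}
  {ω₁, ω₂, ω₃, ω₅, ω₆}  = {ω₂, ω₃, ω₆} ∪ {ω₁, ω₃, ω₅}
  {ω₁, ω₂, ω₄, ω₅, ω₆}  = {ω₁, ω₄, ω₅} ∪ {ω₂, ω₄, ω₆}
Iteration 3: +11 →
  {ω₃}  = complement {ω₁, ω₂, ω₄, ω₅, ω₆}
  {ω₄}  = complement {ω₁, ω₂, ω₃, ω₅, ω₆}
  {ω₅}  = complement {ω₁, ω₂, ω₃, ω₄, ω₆}
  {ω₆}  = complement {ω₁, ω₂, ω₃, ω₄, ω₅}
  {ω₂, ω₃}  = complement {ω₁, ω₄, ω₅, ω₆}
  {ω₂, ω₄}  = complement {ω₁, ω₃, ω₅, ω₆}
  {ω₂, ω₆}  = complement {ω₁, ω₃, ω₄, ω₅}
  {ω₃, ω₅}  = complement {ω₁, ω₂, ω₄, ω₆}
  {ω₄, ω₅}  = complement {ω₁, ω₂, ω₃, ω₆}
  {ω₁, ω₅, ω₆}  = {ω₁, ω₆} ∪ {ω₁, ω₅}
  {ω₁, ω₃, ω₄, ω₅, ω₆}  = {ω₁, ω₆} ∪ {ω₁, ω₃, ω₄, ω₅}
Iteration 4 adds 24:
  {ω₂}  = complement {ω₁, ω₃, ω₄, ω₅, ω₆}
  {ω₁, ω₃}  = {ω₁} ∪ {ω₃}
  {ω₁, ω₄}  = {ω₁} ∪ {ω₄}
  {ω₃, ω₄}  = {ω₃} ∪ {ω₄}
  {ω₃, ω₆}  = {ω₆} ∪ {ω₃}
  {ω₄, ω₆}  = {ω₆} ∪ {ω₄}
  {ω₅, ω₆}  = {ω₆} ∪ {ω₅}
  {ω₁, ω₂, ω₃}  = {ω₁} ∪ {ω₂, ω₃}
  {ω₁, ω₂, ω₄}  = {ω₁} ∪ {ω₂, ω₄}
  {ω₁, ω₂, ω₆}  = {ω₁} ∪ {ω₂, ω₆}
  {ω₁, ω₃, ω₆}  = {ω₁, ω₆} ∪ {ω₃}
  {ω₁, ω₄, ω₆}  = {ω₁, ω₆} ∪ {ω₄}
  {ω₂, ω₃, ω₄}  = complement {ω₁, ω₅, ω₆}
  {ω₂, ω₃, ω₅}  = {ω₅} ∪ {ω₂, ω₃}
  {ω₂, ω₄, ω₅}  = {ω₅} ∪ {ω₂, ω₄}
  {ω₂, ω₅, ω₆}  = {ω₂, ω₆} ∪ {ω₅}
  {ω₃, ω₄, ω₅}  = {ω₄, ω₅} ∪ {ω₃}
  {ω₃, ω₅, ω₆}  = {ω₆} ∪ {ω₃, ω₅}
  {ω₄, ω₅, ω₆}  = {ω₆} ∪ {ω₄, ω₅}
  {ω₁, ω₂, ω₃, ω₅}  = {ω₁, ω₃, ω₅} ∪ {ω₂, ω₃}
  {ω₁, ω₂, ω₄, ω₅}  = {ω₁, ω₄, ω₅} ∪ {ω₂, ω₄}
  {ω₁, ω₂, ω₅, ω₆}  = {ω₂, ω₆} ∪ {ω₁, ω₅, ω₆}
  {ω₂, ω₃, ω₅, ω₆}  = {ω₂, ω₃, ω₆} ∪ {ω₅}
  {ω₂, ω₄, ω₅, ω₆}  = {ω₂, ω₄, ω₆} ∪ {ω₅}
Iteration 5 adds 8:
  {ω₁, ω₂}  = {ω₂} ∪ {ω₁}
  {ω₂, ω₅}  = {ω₂} ∪ {ω₅}
  {ω₁, ω₂, ω₅}  = {ω₂} ∪ {ω₁, ω₅}
  {ω₁, ω₃, ω₄}  = complement {ω₂, ω₅, ω₆}
  {ω₃, ω₄, ω₆}  = {ω₃, ω₄} ∪ {ω₄, ω₆}
  {ω₁, ω₂, ω₃, ω₄}  = complement {ω₅, ω₆}
  {ω₁, ω₃, ω₄, ω₆}  = {ω₃, ω₄} ∪ {ω₁, ω₃, ω₆}
  {ω₃, ω₄, ω₅, ω₆}  = {ω₃, ω₄, ω₅} ∪ {ω₅, ω₆}
Iteration 6: closed — nothing new.

|σ(𝒞)| = 64.  σ(𝒞) = { {}, {ω₁}, {ω₂}, {ω₃}, {ω₄}, {ω₅}, {ω₆}, {ω₁, ω₂}, {ω₁, ω₃}, {ω₁, ω₄}, {ω₁, ω₅}, {ω₁, ω₆}, {ω₂, ω₃}, {ω₂, ω₄}, {ω₂, ω₅}, {ω₂, ω₆}, {ω₃, ω₄}, {ω₃, ω₅}, {ω₃, ω₆}, {ω₄, ω₅}, {ω₄, ω₆}, {ω₅, ω₆}, {ω₁, ω₂, ω₃}, {ω₁, ω₂, ω₄}, {ω₁, ω₂, ω₅}, {ω₁, ω₂, ω₆}, {ω₁, ω₃, ω₄}, {ω₁, ω₃, ω₅}, {ω₁, ω₃, ω₆}, {ω₁, ω₄, ω₅}, {ω₁, ω₄, ω₆}, {ω₁, ω₅, ω₆}, {ω₂, ω₃, ω₄}, {ω₂, ω₃, ω₅}, {ω₂, ω₃, ω₆}, {ω₂, ω₄, ω₅}, {ω₂, ω₄, ω₆}, {ω₂, ω₅, ω₆}, {ω₃, ω₄, ω₅}, {ω₃, ω₄, ω₆}, {ω₃, ω₅, ω₆}, {ω₄, ω₅, ω₆}, {ω₁, ω₂, ω₃, ω₄}, {ω₁, ω₂, ω₃, ω₅}, {ω₁, ω₂, ω₃, ω₆}, {ω₁, ω₂, ω₄, ω₅}, {ω₁, ω₂, ω₄, ω₆}, {ω₁, ω₂, ω₅, ω₆}, {ω₁, ω₃, ω₄, ω₅}, {ω₁, ω₃, ω₄, ω₆}, {ω₁, ω₃, ω₅, ω₆}, {ω₁, ω₄, ω₅, ω₆}, {ω₂, ω₃, ω₄, ω₅}, {ω₂, ω₃, ω₄, ω₆}, {ω₂, ω₃, ω₅, ω₆}, {ω₂, ω₄, ω₅, ω₆}, {ω₃, ω₄, ω₅, ω₆}, {ω₁, ω₂, ω₃, ω₄, ω₅}, {ω₁, ω₂, ω₃, ω₄, ω₆}, {ω₁, ω₂, ω₃, ω₅, ω₆}, {ω₁, ω₂, ω₄, ω₅, ω₆}, {ω₁, ω₃, ω₄, ω₅, ω₆}, {ω₂, ω₃, ω₄, ω₅, ω₆}, Ω }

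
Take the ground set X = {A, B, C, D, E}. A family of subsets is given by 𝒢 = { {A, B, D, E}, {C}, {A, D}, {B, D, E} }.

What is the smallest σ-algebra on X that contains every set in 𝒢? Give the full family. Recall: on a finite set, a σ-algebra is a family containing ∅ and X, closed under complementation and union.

Initial family (6 sets): { ∅, {C}, {A, D}, {B, D, E}, {A, B, D, E}, X }.
Iteration 1 adds 4:
  {A, C}  = complement {B, D, E}
  {A, C, D}  = {C} ∪ {A, D}
  {B, C, E}  = complement {A, D}
  {B, C, D, E}  = {C} ∪ {B, D, E}
  (now 10)
Iteration 2. New:
  {A}  = complement {B, C, D, E}
  {B, E}  = complement {A, C, D}
  {A, B, C, E}  = {B, C, E} ∪ {A, C}
  (now 13)
Iteration 3 adds 2:
  {D}  = complement {A, B, C, E}
  {A, B, E}  = {B, E} ∪ {A}
  (now 15)
Iteration 4: +1 →
  {C, D}  = complement {A, B, E}
  (now 16)
Iteration 5: no new sets; the family is a σ-algebra.

σ(𝒢) = { ∅, {A}, {C}, {D}, {A, C}, {A, D}, {B, E}, {C, D}, {A, B, E}, {A, C, D}, {B, C, E}, {B, D, E}, {A, B, C, E}, {A, B, D, E}, {B, C, D, E}, X }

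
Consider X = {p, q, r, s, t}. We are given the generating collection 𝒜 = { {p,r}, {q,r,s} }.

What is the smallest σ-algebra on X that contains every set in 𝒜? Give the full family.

Take S₀ = 𝒜 ∪ {∅, X} = { ∅, {p,r}, {q,r,s}, X }.
Pass 1: +3 →
  {p,t}  = complement {q,r,s}
  {q,s,t}  = complement {p,r}
  {p,q,r,s}  = {p,r} ∪ {q,r,s}
  — 7 sets.
Pass 2. New:
  {t}  = complement {p,q,r,s}
  {p,r,t}  = {p,r} ∪ {p,t}
  {p,q,s,t}  = {p,t} ∪ {q,s,t}
  {q,r,s,t}  = {q,r,s} ∪ {q,s,t}
  — 11 sets.
Pass 3: +3 →
  {p}  = complement {q,r,s,t}
  {r}  = complement {p,q,s,t}
  {q,s}  = complement {p,r,t}
  — 14 sets.
Pass 4: 2 new —
  {r,t}  = {r} ∪ {t}
  {p,q,s}  = {q,s} ∪ {p}
  — 16 sets.
Pass 5: stable.

Hence σ(𝒜) has 16 members: { ∅, {p}, {r}, {t}, {p,r}, {p,t}, {q,s}, {r,t}, {p,q,s}, {p,r,t}, {q,r,s}, {q,s,t}, {p,q,r,s}, {p,q,s,t}, {q,r,s,t}, X }.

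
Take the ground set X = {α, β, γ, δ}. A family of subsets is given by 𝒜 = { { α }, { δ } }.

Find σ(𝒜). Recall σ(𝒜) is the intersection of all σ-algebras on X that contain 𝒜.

Take S₀ = 𝒜 ∪ {∅, X} = { {}, { α }, { δ }, X }.
Pass 1. New:
  { α, δ }  = { δ } ∪ { α }
  { α, β, γ }  = { δ }ᶜ
  { β, γ, δ }  = { α }ᶜ
Pass 2 adds 1:
  { β, γ }  = { α, δ }ᶜ
Pass 3: closed — nothing new.

|σ(𝒜)| = 8.  σ(𝒜) = { {}, { α }, { δ }, { α, δ }, { β, γ }, { α, β, γ }, { β, γ, δ }, X }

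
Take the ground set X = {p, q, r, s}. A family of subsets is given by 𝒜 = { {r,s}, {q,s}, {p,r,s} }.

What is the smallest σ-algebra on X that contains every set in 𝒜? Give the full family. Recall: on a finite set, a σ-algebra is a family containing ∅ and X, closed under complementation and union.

Take S₀ = 𝒜 ∪ {∅, X} = { {}, {q,s}, {r,s}, {p,r,s}, X }.
Round 1: +4 →
  {q}  = ᶜ of {p,r,s}
  {p,q}  = ᶜ of {r,s}
  {p,r}  = ᶜ of {q,s}
  {q,r,s}  = {r,s} ∪ {q,s}
  [9 total]
Round 2 adds 3:
  {p}  = ᶜ of {q,r,s}
  {p,q,r}  = {p,q} ∪ {p,r}
  {p,q,s}  = {p,q} ∪ {q,s}
  [12 total]
Round 3: +2 →
  {r}  = ᶜ of {p,q,s}
  {s}  = ᶜ of {p,q,r}
  [14 total]
Round 4 (2 new):
  {p,s}  = {s} ∪ {p}
  {q,r}  = {r} ∪ {q}
  [16 total]
Round 5: no new sets; the family is a σ-algebra.

Therefore σ(𝒜) = { {}, {p}, {q}, {r}, {s}, {p,q}, {p,r}, {p,s}, {q,r}, {q,s}, {r,s}, {p,q,r}, {p,q,s}, {p,r,s}, {q,r,s}, X } (|σ(𝒜)| = 16).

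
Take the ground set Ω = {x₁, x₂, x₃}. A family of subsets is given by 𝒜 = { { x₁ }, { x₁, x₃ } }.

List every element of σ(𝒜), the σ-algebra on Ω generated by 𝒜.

Seed the family with 𝒜 together with ∅ and Ω: { {}, { x₁ }, { x₁, x₃ }, Ω }.
Step 1. New:
  { x₂ }  = { x₁, x₃ }ᶜ
  { x₂, x₃ }  = { x₁ }ᶜ
  |family| = 6
Step 2: 1 new —
  { x₁, x₂ }  = { x₂ } ∪ { x₁ }
  |family| = 7
Step 3 adds 1:
  { x₃ }  = { x₁, x₂ }ᶜ
  |family| = 8
After Step 4 the family is unchanged; done.

|σ(𝒜)| = 8.  σ(𝒜) = { {}, { x₁ }, { x₂ }, { x₃ }, { x₁, x₂ }, { x₁, x₃ }, { x₂, x₃ }, Ω }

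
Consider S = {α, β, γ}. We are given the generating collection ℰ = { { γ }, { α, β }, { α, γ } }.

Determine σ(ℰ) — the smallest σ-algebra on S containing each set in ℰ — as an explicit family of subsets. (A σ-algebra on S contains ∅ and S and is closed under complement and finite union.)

|σ(ℰ)| = 8.  σ(ℰ) = { {}, { α }, { β }, { γ }, { α, β }, { α, γ }, { β, γ }, S }

Derivation:
Initial family (5 sets): { {}, { γ }, { α, β }, { α, γ }, S }.
Round 1: +1 →
  { β }  = { α, γ }ᶜ
  — 6 sets.
Round 2 (1 new):
  { β, γ }  = { γ } ∪ { β }
  — 7 sets.
Round 3 (1 new):
  { α }  = { β, γ }ᶜ
  — 8 sets.
After Round 4 the family is unchanged; done.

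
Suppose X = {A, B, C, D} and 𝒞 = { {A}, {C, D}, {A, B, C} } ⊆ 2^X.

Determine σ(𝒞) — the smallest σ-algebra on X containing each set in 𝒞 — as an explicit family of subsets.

Seed the family with 𝒞 together with ∅ and X: { {}, {A}, {C, D}, {A, B, C}, X }.
Iteration 1. New:
  {D}  = ᶜ of {A, B, C}
  {A, B}  = ᶜ of {C, D}
  {A, C, D}  = {C, D} ∪ {A}
  {B, C, D}  = ᶜ of {A}
  (now 9)
Iteration 2: +3 →
  {B}  = ᶜ of {A, C, D}
  {A, D}  = {D} ∪ {A}
  {A, B, D}  = {A, B} ∪ {D}
  (now 12)
Iteration 3 adds 3:
  {C}  = ᶜ of {A, B, D}
  {B, C}  = ᶜ of {A, D}
  {B, D}  = {D} ∪ {B}
  (now 15)
Iteration 4: +1 →
  {A, C}  = ᶜ of {B, D}
  (now 16)
Iteration 5 adds nothing — fixpoint reached.

Hence σ(𝒞) has 16 members: { {}, {A}, {B}, {C}, {D}, {A, B}, {A, C}, {A, D}, {B, C}, {B, D}, {C, D}, {A, B, C}, {A, B, D}, {A, C, D}, {B, C, D}, X }.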